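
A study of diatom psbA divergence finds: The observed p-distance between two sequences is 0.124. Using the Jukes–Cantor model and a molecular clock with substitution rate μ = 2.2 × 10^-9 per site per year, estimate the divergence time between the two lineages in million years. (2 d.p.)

30.81

d = −(3/4) ln(1 − 4p/3) = −0.75 ln(1 − 0.165333) = −0.75 ln(0.834667)
  = −0.75 × (-0.180722) = 0.135542 substitutions/site.
Under a molecular clock d = 2μt, so t = d/(2μ) = 0.135542 / (2 × 2.2 × 10^-9) = 30.81 million years.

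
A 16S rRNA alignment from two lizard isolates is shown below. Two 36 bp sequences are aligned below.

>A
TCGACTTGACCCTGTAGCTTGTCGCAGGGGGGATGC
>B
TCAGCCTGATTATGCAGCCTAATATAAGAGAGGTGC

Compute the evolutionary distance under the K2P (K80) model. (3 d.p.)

1.128

Of 36 sites, 15 differences are transitions and 2 are transversions, so P = 15/36 ≈ 0.416667 and Q = 2/36 ≈ 0.055556.
Under the Kimura two-parameter model, d = −½ ln(1 − 2P − Q) − ¼ ln(1 − 2Q).
1 − 2P − Q = 0.11111, giving −½ ln(0.11111) = 1.098617.
1 − 2Q = 0.888888, giving −¼ ln(0.888888) = 0.029446.
d = 1.098617 + 0.029446 = 1.128063.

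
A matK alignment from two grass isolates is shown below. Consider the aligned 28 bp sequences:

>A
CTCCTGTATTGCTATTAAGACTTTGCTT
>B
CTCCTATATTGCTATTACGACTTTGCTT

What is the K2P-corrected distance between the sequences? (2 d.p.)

Of 28 sites, 1 differences are transitions and 1 are transversions, so P = 1/28 ≈ 0.035714 and Q = 1/28 ≈ 0.035714.
Under the Kimura two-parameter model, d = −½ ln(1 − 2P − Q) − ¼ ln(1 − 2Q).
1 − 2P − Q = 0.892858, giving −½ ln(0.892858) = 0.056664.
1 − 2Q = 0.928572, giving −¼ ln(0.928572) = 0.018527.
d = 0.056664 + 0.018527 = 0.075191.

0.08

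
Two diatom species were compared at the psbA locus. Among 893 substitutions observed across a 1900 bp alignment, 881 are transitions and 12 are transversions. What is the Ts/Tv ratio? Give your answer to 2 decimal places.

R = 881/12 = 73.416666… ≈ 73.42 (to 2 d.p.).

73.42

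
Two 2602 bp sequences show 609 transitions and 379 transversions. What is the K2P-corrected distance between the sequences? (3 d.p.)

P = 609/2602 ≈ 0.234051 and Q = 379/2602 ≈ 0.145657.
Under the Kimura two-parameter model, d = −½ ln(1 − 2P − Q) − ¼ ln(1 − 2Q).
1 − 2P − Q = 0.386241, giving −½ ln(0.386241) = 0.475647.
1 − 2Q = 0.708686, giving −¼ ln(0.708686) = 0.086086.
d = 0.475647 + 0.086086 = 0.561733.

0.562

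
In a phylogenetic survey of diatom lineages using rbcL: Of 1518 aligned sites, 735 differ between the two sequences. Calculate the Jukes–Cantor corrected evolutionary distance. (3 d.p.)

0.778

p = 735/1518 ≈ 0.48419.
d = −(3/4) ln(1 − 4p/3) = −0.75 ln(1 − 0.645587) = −0.75 ln(0.354413)
  = −0.75 × (-1.037292) = 0.777969 substitutions/site.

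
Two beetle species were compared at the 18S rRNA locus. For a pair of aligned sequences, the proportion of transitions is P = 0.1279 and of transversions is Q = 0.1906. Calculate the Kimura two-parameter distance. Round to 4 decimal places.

Under the Kimura two-parameter model, d = −½ ln(1 − 2P − Q) − ¼ ln(1 − 2Q).
1 − 2P − Q = 0.5536, giving −½ ln(0.5536) = 0.295656.
1 − 2Q = 0.6188, giving −¼ ln(0.6188) = 0.119993.
d = 0.295656 + 0.119993 = 0.415649.

0.4156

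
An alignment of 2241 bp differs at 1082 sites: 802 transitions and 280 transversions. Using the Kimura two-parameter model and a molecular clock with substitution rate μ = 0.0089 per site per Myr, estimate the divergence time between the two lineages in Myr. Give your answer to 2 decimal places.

P = 802/2241 ≈ 0.357876 and Q = 280/2241 ≈ 0.124944.
Under the Kimura two-parameter model, d = −½ ln(1 − 2P − Q) − ¼ ln(1 − 2Q).
1 − 2P − Q = 0.159304, giving −½ ln(0.159304) = 0.918470.
1 − 2Q = 0.750112, giving −¼ ln(0.750112) = 0.071883.
d = 0.918470 + 0.071883 = 0.990353.
Under a molecular clock d = 2μt, so t = d/(2μ) = 0.990353 / (2 × 0.0089) = 55.64 Myr.

55.64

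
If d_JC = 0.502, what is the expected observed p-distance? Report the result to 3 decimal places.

p = (3/4)(1 − e^(−4d/3)) = 0.75 × (1 − e^(-0.669333)) = 0.75 × (1 − 0.512050) = 0.365963.

0.366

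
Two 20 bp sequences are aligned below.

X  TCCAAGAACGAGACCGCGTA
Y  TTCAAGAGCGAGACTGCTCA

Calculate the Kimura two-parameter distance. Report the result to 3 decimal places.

0.325

Of 20 sites, 4 differences are transitions and 1 are transversions, so P = 4/20 = 0.2 and Q = 1/20 = 0.05.
Under the Kimura two-parameter model, d = −½ ln(1 − 2P − Q) − ¼ ln(1 − 2Q).
1 − 2P − Q = 0.55, giving −½ ln(0.55) = 0.298919.
1 − 2Q = 0.9, giving −¼ ln(0.9) = 0.026340.
d = 0.298919 + 0.026340 = 0.325259.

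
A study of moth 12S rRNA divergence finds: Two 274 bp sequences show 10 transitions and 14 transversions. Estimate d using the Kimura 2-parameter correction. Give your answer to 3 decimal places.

P = 10/274 ≈ 0.036496 and Q = 14/274 ≈ 0.051095.
Under the Kimura two-parameter model, d = −½ ln(1 − 2P − Q) − ¼ ln(1 − 2Q).
1 − 2P − Q = 0.875913, giving −½ ln(0.875913) = 0.066244.
1 − 2Q = 0.89781, giving −¼ ln(0.89781) = 0.026949.
d = 0.066244 + 0.026949 = 0.093193.

0.093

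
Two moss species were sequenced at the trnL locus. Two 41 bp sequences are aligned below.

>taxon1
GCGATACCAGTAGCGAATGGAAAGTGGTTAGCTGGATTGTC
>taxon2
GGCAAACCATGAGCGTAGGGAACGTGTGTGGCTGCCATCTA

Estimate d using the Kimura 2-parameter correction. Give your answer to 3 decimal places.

Of 41 sites, 1 differences are transitions and 15 are transversions, so P = 1/41 ≈ 0.02439 and Q = 15/41 ≈ 0.365854.
Under the Kimura two-parameter model, d = −½ ln(1 − 2P − Q) − ¼ ln(1 − 2Q).
1 − 2P − Q = 0.585366, giving −½ ln(0.585366) = 0.267759.
1 − 2Q = 0.268292, giving −¼ ln(0.268292) = 0.328920.
d = 0.267759 + 0.328920 = 0.596679.

0.597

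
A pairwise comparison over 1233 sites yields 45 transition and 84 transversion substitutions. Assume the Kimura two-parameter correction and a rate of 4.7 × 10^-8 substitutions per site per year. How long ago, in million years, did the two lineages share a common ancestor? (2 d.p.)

P = 45/1233 ≈ 0.036496 and Q = 84/1233 ≈ 0.068127.
Under the Kimura two-parameter model, d = −½ ln(1 − 2P − Q) − ¼ ln(1 − 2Q).
1 − 2P − Q = 0.858881, giving −½ ln(0.858881) = 0.076062.
1 − 2Q = 0.863746, giving −¼ ln(0.863746) = 0.036619.
d = 0.076062 + 0.036619 = 0.112681.
Under a molecular clock d = 2μt, so t = d/(2μ) = 0.112681 / (2 × 4.7 × 10^-8) = 1.20 million years.

1.20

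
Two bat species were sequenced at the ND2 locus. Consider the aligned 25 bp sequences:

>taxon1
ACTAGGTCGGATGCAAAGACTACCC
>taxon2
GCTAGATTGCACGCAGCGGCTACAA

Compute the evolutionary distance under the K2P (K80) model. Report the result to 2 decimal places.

Of 25 sites, 6 differences are transitions and 4 are transversions, so P = 6/25 = 0.24 and Q = 4/25 = 0.16.
Under the Kimura two-parameter model, d = −½ ln(1 − 2P − Q) − ¼ ln(1 − 2Q).
1 − 2P − Q = 0.36, giving −½ ln(0.36) = 0.510826.
1 − 2Q = 0.68, giving −¼ ln(0.68) = 0.096416.
d = 0.510826 + 0.096416 = 0.607242.

0.61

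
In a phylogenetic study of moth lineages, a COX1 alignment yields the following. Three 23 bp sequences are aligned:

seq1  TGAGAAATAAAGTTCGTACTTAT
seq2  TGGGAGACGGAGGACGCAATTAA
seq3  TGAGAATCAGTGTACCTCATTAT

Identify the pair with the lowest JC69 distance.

seq1–seq2: 10/23 differ, p = 0.435, d = 0.650.
seq1–seq3: 8/23 differ, p = 0.348, d = 0.467.
seq2–seq3: 10/23 differ, p = 0.435, d = 0.650.
The smallest distance is between seq1 and seq3.

seq1 and seq3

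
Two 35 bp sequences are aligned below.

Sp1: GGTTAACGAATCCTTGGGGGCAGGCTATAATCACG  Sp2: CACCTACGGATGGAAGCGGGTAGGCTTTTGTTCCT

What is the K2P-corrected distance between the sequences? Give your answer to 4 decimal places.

0.8740

Of 35 sites, 7 differences are transitions and 11 are transversions, so P = 7/35 = 0.2 and Q = 11/35 ≈ 0.314286.
Under the Kimura two-parameter model, d = −½ ln(1 − 2P − Q) − ¼ ln(1 − 2Q).
1 − 2P − Q = 0.285714, giving −½ ln(0.285714) = 0.626382.
1 − 2Q = 0.371428, giving −¼ ln(0.371428) = 0.247600.
d = 0.626382 + 0.247600 = 0.873982.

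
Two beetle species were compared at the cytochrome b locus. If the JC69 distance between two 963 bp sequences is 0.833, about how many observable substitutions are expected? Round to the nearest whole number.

484

Invert JC69: p = (3/4)(1 − e^(−4d/3)) = 0.75 × (1 − e^(-1.110667)) = 0.75 × (1 − 0.329339) = 0.502996.
Expected differing sites = pL ≈ 0.502996 × 963 = 484.385148 ≈ 484.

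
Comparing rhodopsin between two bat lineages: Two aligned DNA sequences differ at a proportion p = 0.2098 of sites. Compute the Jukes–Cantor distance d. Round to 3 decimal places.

0.246

d = −(3/4) ln(1 − 4p/3) = −0.75 ln(1 − 0.279733) = −0.75 ln(0.720267)
  = −0.75 × (-0.328133) = 0.246100 substitutions/site.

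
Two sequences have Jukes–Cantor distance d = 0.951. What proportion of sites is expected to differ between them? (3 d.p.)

0.539

p = (3/4)(1 − e^(−4d/3)) = 0.75 × (1 − e^(-1.268)) = 0.75 × (1 − 0.281394) = 0.538955.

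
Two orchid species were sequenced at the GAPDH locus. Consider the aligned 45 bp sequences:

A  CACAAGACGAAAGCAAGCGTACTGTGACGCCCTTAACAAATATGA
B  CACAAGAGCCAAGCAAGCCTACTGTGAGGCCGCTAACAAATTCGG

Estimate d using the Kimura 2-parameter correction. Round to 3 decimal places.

Of 45 sites, 3 differences are transitions and 7 are transversions, so P = 3/45 ≈ 0.066667 and Q = 7/45 ≈ 0.155556.
Under the Kimura two-parameter model, d = −½ ln(1 − 2P − Q) − ¼ ln(1 − 2Q).
1 − 2P − Q = 0.71111, giving −½ ln(0.71111) = 0.170464.
1 − 2Q = 0.688888, giving −¼ ln(0.688888) = 0.093169.
d = 0.170464 + 0.093169 = 0.263633.

0.264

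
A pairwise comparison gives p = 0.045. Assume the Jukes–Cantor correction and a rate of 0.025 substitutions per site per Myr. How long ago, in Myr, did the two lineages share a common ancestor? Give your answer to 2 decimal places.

d = −(3/4) ln(1 − 4p/3) = −0.75 ln(1 − 0.06) = −0.75 ln(0.94)
  = −0.75 × (-0.061875) = 0.046406 substitutions/site.
Under a molecular clock d = 2μt, so t = d/(2μ) = 0.046406 / (2 × 0.025) = 0.93 Myr.

0.93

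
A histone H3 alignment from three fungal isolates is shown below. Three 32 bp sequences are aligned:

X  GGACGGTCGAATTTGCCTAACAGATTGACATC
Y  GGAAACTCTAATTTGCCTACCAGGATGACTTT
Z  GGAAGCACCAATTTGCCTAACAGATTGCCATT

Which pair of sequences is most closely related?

X–Y: 9/32 differ, p = 0.281, d = 0.353.
X–Z: 6/32 differ, p = 0.188, d = 0.216.
Y–Z: 8/32 differ, p = 0.250, d = 0.304.
The smallest distance is between X and Z.

X and Z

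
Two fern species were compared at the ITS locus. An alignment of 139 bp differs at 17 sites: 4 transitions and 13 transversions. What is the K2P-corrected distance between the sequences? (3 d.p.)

P = 4/139 ≈ 0.028777 and Q = 13/139 ≈ 0.093525.
Under the Kimura two-parameter model, d = −½ ln(1 − 2P − Q) − ¼ ln(1 − 2Q).
1 − 2P − Q = 0.848921, giving −½ ln(0.848921) = 0.081895.
1 − 2Q = 0.81295, giving −¼ ln(0.81295) = 0.051771.
d = 0.081895 + 0.051771 = 0.133666.

0.134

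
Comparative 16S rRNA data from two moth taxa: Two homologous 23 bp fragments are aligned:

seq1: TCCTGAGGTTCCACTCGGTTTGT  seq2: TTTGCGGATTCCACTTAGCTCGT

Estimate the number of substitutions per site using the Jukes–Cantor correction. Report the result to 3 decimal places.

0.650

The sequences differ at 10 of 23 sites (2, 3, 4, 5, 6, 8, 16, 17, 19, 21), so p = 10/23 ≈ 0.434783.
d = −(3/4) ln(1 − 4p/3) = −0.75 ln(1 − 0.579711) = −0.75 ln(0.420289)
  = −0.75 × (-0.866813) = 0.650110 substitutions/site.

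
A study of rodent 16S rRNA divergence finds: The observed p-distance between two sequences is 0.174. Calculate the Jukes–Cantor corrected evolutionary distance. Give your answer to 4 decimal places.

0.1980

d = −(3/4) ln(1 − 4p/3) = −0.75 ln(1 − 0.232) = −0.75 ln(0.768)
  = −0.75 × (-0.263966) = 0.197975 substitutions/site.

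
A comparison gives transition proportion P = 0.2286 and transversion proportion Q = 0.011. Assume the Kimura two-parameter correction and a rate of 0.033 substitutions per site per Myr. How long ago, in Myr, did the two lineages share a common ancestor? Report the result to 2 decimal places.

4.87

Under the Kimura two-parameter model, d = −½ ln(1 − 2P − Q) − ¼ ln(1 − 2Q).
1 − 2P − Q = 0.5318, giving −½ ln(0.5318) = 0.315744.
1 − 2Q = 0.978, giving −¼ ln(0.978) = 0.005561.
d = 0.315744 + 0.005561 = 0.321305.
Under a molecular clock d = 2μt, so t = d/(2μ) = 0.321305 / (2 × 0.033) = 4.87 Myr.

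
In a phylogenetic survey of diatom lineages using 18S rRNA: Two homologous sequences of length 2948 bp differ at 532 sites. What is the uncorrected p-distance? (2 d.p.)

p = 532/2948 = 0.180461… ≈ 0.18 (to 2 d.p.).

0.18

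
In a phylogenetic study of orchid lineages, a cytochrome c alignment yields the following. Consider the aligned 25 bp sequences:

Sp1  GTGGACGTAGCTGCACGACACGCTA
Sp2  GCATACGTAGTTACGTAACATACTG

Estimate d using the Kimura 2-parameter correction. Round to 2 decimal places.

0.94

Of 25 sites, 10 differences are transitions and 1 are transversions, so P = 10/25 = 0.4 and Q = 1/25 = 0.04.
Under the Kimura two-parameter model, d = −½ ln(1 − 2P − Q) − ¼ ln(1 − 2Q).
1 − 2P − Q = 0.16, giving −½ ln(0.16) = 0.916291.
1 − 2Q = 0.92, giving −¼ ln(0.92) = 0.020845.
d = 0.916291 + 0.020845 = 0.937136.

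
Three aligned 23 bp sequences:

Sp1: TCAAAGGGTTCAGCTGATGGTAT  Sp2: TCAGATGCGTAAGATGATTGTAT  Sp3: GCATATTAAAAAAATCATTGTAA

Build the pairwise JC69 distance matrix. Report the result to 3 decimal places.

d(Sp1,Sp2) = 0.390, d(Sp1,Sp3) = 1.051, d(Sp2,Sp3) = 0.553

Sp1–Sp2: 7/23 sites differ → p ≈ 0.304348, d = −0.75 ln(1 − 0.405797) = 0.390401 ≈ 0.390.
Sp1–Sp3: 13/23 sites differ → p ≈ 0.565217, d = −0.75 ln(1 − 0.753623) = 1.050669 ≈ 1.051.
Sp2–Sp3: 9/23 sites differ → p ≈ 0.391304, d = −0.75 ln(1 − 0.521739) = 0.553199 ≈ 0.553.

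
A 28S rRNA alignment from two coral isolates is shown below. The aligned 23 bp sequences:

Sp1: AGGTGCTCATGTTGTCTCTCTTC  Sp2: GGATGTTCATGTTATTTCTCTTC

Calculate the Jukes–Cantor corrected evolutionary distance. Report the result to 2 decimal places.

The sequences differ at 5 of 23 sites (1, 3, 6, 14, 16), so p = 5/23 ≈ 0.217391.
d = −(3/4) ln(1 − 4p/3) = −0.75 ln(1 − 0.289855) = −0.75 ln(0.710145)
  = −0.75 × (-0.342286) = 0.256715 substitutions/site.

0.26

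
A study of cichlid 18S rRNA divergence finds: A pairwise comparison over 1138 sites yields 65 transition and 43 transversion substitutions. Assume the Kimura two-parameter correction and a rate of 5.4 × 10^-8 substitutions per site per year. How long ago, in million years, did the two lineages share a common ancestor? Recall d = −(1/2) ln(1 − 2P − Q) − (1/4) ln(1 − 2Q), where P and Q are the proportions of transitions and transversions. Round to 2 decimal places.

P = 65/1138 ≈ 0.057118 and Q = 43/1138 ≈ 0.037786.
Under the Kimura two-parameter model, d = −½ ln(1 − 2P − Q) − ¼ ln(1 − 2Q).
1 − 2P − Q = 0.847978, giving −½ ln(0.847978) = 0.082450.
1 − 2Q = 0.924428, giving −¼ ln(0.924428) = 0.019645.
d = 0.082450 + 0.019645 = 0.102095.
Under a molecular clock d = 2μt, so t = d/(2μ) = 0.102095 / (2 × 5.4 × 10^-8) = 0.95 million years.

0.95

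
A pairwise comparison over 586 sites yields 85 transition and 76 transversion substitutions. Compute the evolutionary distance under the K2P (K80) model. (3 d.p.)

P = 85/586 ≈ 0.145051 and Q = 76/586 ≈ 0.129693.
Under the Kimura two-parameter model, d = −½ ln(1 − 2P − Q) − ¼ ln(1 − 2Q).
1 − 2P − Q = 0.580205, giving −½ ln(0.580205) = 0.272187.
1 − 2Q = 0.740614, giving −¼ ln(0.740614) = 0.075069.
d = 0.272187 + 0.075069 = 0.347256.

0.347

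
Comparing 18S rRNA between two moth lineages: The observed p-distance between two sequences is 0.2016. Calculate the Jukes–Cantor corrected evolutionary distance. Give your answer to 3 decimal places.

0.235

d = −(3/4) ln(1 − 4p/3) = −0.75 ln(1 − 0.2688) = −0.75 ln(0.7312)
  = −0.75 × (-0.313068) = 0.234801 substitutions/site.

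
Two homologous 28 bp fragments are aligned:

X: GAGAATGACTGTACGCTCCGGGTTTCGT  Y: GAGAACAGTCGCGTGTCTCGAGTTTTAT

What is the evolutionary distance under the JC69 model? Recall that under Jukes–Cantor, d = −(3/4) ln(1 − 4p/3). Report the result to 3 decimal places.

The sequences differ at 14 of 28 sites, so p = 14/28 = 0.5.
d = −(3/4) ln(1 − 4p/3) = −0.75 ln(1 − 0.666667) = −0.75 ln(0.333333)
  = −0.75 × (-1.098613) = 0.823960 substitutions/site.

0.824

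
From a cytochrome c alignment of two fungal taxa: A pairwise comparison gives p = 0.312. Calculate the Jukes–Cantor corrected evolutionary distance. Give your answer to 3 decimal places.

d = −(3/4) ln(1 − 4p/3) = −0.75 ln(1 − 0.416) = −0.75 ln(0.584)
  = −0.75 × (-0.537854) = 0.403391 substitutions/site.

0.403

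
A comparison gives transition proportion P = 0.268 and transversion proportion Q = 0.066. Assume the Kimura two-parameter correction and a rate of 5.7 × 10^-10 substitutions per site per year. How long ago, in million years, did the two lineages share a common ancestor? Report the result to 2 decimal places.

435.13

Under the Kimura two-parameter model, d = −½ ln(1 − 2P − Q) − ¼ ln(1 − 2Q).
1 − 2P − Q = 0.398, giving −½ ln(0.398) = 0.460652.
1 − 2Q = 0.868, giving −¼ ln(0.868) = 0.035391.
d = 0.460652 + 0.035391 = 0.496043.
Under a molecular clock d = 2μt, so t = d/(2μ) = 0.496043 / (2 × 5.7 × 10^-10) = 435.13 million years.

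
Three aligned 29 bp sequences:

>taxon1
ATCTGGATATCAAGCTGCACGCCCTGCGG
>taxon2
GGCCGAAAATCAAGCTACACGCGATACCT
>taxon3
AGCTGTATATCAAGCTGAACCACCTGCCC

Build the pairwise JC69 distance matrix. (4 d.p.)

d(taxon1,taxon2) = 0.5285, d(taxon1,taxon3) = 0.2913, d(taxon2,taxon3) = 0.6018

taxon1–taxon2: 11/29 sites differ → p ≈ 0.37931, d = −0.75 ln(1 − 0.505747) = 0.528531 ≈ 0.5285.
taxon1–taxon3: 7/29 sites differ → p ≈ 0.241379, d = −0.75 ln(1 − 0.321839) = 0.291278 ≈ 0.2913.
taxon2–taxon3: 12/29 sites differ → p ≈ 0.413793, d = −0.75 ln(1 − 0.551724) = 0.601760 ≈ 0.6018.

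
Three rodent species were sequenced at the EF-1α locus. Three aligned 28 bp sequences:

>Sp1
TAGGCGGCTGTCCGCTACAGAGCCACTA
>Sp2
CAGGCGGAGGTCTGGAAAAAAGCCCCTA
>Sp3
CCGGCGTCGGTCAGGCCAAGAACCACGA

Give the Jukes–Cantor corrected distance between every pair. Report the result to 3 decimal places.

Sp1–Sp2: 9/28 sites differ → p ≈ 0.321429, d = −0.75 ln(1 − 0.428572) = 0.419713 ≈ 0.420.
Sp1–Sp3: 11/28 sites differ → p ≈ 0.392857, d = −0.75 ln(1 − 0.523809) = 0.556452 ≈ 0.556.
Sp2–Sp3: 10/28 sites differ → p ≈ 0.357143, d = −0.75 ln(1 − 0.476191) = 0.484971 ≈ 0.485.

d(Sp1,Sp2) = 0.420, d(Sp1,Sp3) = 0.556, d(Sp2,Sp3) = 0.485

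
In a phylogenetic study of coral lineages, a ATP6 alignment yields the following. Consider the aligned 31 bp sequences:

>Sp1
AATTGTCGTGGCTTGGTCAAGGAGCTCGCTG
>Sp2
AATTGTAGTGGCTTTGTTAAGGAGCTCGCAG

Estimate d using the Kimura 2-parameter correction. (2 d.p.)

0.14

Of 31 sites, 1 differences are transitions and 3 are transversions, so P = 1/31 ≈ 0.032258 and Q = 3/31 ≈ 0.096774.
Under the Kimura two-parameter model, d = −½ ln(1 − 2P − Q) − ¼ ln(1 − 2Q).
1 − 2P − Q = 0.83871, giving −½ ln(0.83871) = 0.087945.
1 − 2Q = 0.806452, giving −¼ ln(0.806452) = 0.053778.
d = 0.087945 + 0.053778 = 0.141723.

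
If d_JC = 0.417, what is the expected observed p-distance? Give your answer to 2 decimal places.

0.32

p = (3/4)(1 − e^(−4d/3)) = 0.75 × (1 − e^(-0.556)) = 0.75 × (1 − 0.573498) = 0.319877.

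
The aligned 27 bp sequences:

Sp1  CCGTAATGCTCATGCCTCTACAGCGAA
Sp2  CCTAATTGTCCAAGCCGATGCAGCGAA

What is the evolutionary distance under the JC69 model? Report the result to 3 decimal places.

0.441

The sequences differ at 9 of 27 sites (3, 4, 6, 9, 10, 13, 17, 18, 20), so p = 9/27 ≈ 0.333333.
d = −(3/4) ln(1 − 4p/3) = −0.75 ln(1 − 0.444444) = −0.75 ln(0.555556)
  = −0.75 × (-0.587786) = 0.440840 substitutions/site.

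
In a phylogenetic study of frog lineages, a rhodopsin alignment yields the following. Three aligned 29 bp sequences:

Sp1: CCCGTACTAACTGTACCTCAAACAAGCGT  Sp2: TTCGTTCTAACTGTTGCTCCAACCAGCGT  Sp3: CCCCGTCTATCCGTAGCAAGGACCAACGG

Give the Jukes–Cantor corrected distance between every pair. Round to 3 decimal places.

Sp1–Sp2: 7/29 sites differ → p ≈ 0.241379, d = −0.75 ln(1 − 0.321839) = 0.291278 ≈ 0.291.
Sp1–Sp3: 13/29 sites differ → p ≈ 0.448276, d = −0.75 ln(1 − 0.597701) = 0.682920 ≈ 0.683.
Sp2–Sp3: 13/29 sites differ → p ≈ 0.448276, d = −0.75 ln(1 − 0.597701) = 0.682920 ≈ 0.683.

d(Sp1,Sp2) = 0.291, d(Sp1,Sp3) = 0.683, d(Sp2,Sp3) = 0.683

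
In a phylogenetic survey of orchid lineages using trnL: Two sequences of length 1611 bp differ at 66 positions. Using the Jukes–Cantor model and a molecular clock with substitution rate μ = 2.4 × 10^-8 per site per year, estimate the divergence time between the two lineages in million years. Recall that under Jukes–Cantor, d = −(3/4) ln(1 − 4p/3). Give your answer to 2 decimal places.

p = 66/1611 ≈ 0.040968.
d = −(3/4) ln(1 − 4p/3) = −0.75 ln(1 − 0.054624) = −0.75 ln(0.945376)
  = −0.75 × (-0.056173) = 0.042130 substitutions/site.
Under a molecular clock d = 2μt, so t = d/(2μ) = 0.042130 / (2 × 2.4 × 10^-8) = 0.88 million years.

0.88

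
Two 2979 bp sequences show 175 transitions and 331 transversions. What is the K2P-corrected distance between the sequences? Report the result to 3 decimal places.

P = 175/2979 ≈ 0.058745 and Q = 331/2979 ≈ 0.111111.
Under the Kimura two-parameter model, d = −½ ln(1 − 2P − Q) − ¼ ln(1 − 2Q).
1 − 2P − Q = 0.771399, giving −½ ln(0.771399) = 0.129775.
1 − 2Q = 0.777778, giving −¼ ln(0.777778) = 0.062829.
d = 0.129775 + 0.062829 = 0.192604.

0.193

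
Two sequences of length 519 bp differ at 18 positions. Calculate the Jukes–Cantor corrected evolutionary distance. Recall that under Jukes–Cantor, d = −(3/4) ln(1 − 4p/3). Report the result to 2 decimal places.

p = 18/519 ≈ 0.034682.
d = −(3/4) ln(1 − 4p/3) = −0.75 ln(1 − 0.046243) = −0.75 ln(0.953757)
  = −0.75 × (-0.047346) = 0.035510 substitutions/site.

0.04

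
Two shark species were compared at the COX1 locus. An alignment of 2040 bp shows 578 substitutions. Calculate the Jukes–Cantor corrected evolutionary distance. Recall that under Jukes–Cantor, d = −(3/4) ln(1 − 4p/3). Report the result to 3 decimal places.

p = 578/2040 ≈ 0.283333.
d = −(3/4) ln(1 − 4p/3) = −0.75 ln(1 − 0.377777) = −0.75 ln(0.622223)
  = −0.75 × (-0.474457) = 0.355843 substitutions/site.

0.356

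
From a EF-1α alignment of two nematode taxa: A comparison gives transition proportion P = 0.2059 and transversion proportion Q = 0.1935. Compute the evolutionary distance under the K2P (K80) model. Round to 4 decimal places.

0.5872

Under the Kimura two-parameter model, d = −½ ln(1 − 2P − Q) − ¼ ln(1 − 2Q).
1 − 2P − Q = 0.3947, giving −½ ln(0.3947) = 0.464815.
1 − 2Q = 0.613, giving −¼ ln(0.613) = 0.122348.
d = 0.464815 + 0.122348 = 0.587163.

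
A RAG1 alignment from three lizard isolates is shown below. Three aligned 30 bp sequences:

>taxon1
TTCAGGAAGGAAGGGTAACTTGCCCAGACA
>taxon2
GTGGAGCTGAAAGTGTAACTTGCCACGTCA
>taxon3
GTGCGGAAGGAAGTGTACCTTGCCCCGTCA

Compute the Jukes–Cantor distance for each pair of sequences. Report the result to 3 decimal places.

d(taxon1,taxon2) = 0.503, d(taxon1,taxon3) = 0.280, d(taxon2,taxon3) = 0.280

taxon1–taxon2: 11/30 sites differ → p ≈ 0.366667, d = −0.75 ln(1 − 0.488889) = 0.503376 ≈ 0.503.
taxon1–taxon3: 7/30 sites differ → p ≈ 0.233333, d = −0.75 ln(1 − 0.311111) = 0.279506 ≈ 0.280.
taxon2–taxon3: 7/30 sites differ → p ≈ 0.233333, d = −0.75 ln(1 − 0.311111) = 0.279506 ≈ 0.280.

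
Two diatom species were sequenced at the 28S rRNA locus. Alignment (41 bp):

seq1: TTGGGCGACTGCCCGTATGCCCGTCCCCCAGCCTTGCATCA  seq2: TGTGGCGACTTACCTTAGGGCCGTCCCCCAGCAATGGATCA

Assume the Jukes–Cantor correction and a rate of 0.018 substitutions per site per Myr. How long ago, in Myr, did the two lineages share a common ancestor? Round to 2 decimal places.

8.19

The sequences differ at 10 of 41 sites (2, 3, 11, 12, 15, 18, 20, 33, 34, 37), so p = 10/41 ≈ 0.243902.
d = −(3/4) ln(1 − 4p/3) = −0.75 ln(1 − 0.325203) = −0.75 ln(0.674797)
  = −0.75 × (-0.393343) = 0.295007 substitutions/site.
Under a molecular clock d = 2μt, so t = d/(2μ) = 0.295007 / (2 × 0.018) = 8.19 Myr.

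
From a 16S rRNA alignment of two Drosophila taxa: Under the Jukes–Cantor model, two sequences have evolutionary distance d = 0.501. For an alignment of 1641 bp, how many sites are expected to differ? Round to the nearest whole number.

Invert JC69: p = (3/4)(1 − e^(−4d/3)) = 0.75 × (1 − e^(-0.668)) = 0.75 × (1 − 0.512733) = 0.365450.
Expected differing sites = pL ≈ 0.365450 × 1641 = 599.70345 ≈ 600.

600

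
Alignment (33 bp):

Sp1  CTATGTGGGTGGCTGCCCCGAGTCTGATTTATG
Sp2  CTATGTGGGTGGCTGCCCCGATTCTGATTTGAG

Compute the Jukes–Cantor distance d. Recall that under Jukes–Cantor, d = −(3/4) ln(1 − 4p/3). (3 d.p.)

The sequences differ at 3 of 33 sites (22, 31, 32), so p = 3/33 ≈ 0.090909.
d = −(3/4) ln(1 − 4p/3) = −0.75 ln(1 − 0.121212) = −0.75 ln(0.878788)
  = −0.75 × (-0.129212) = 0.096909 substitutions/site.

0.097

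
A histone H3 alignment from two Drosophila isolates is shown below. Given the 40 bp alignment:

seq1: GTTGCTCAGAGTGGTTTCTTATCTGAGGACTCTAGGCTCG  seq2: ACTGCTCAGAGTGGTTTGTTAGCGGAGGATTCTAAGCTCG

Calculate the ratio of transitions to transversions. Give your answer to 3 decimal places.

1.333

Transitions are A↔G and C↔T; transversions are all other mismatches.
Transitions: 4. Transversions: 3.
R = 4/3 = 1.333333… ≈ 1.333 (to 3 d.p.).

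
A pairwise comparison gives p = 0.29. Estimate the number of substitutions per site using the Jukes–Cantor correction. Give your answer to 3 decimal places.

0.367

d = −(3/4) ln(1 − 4p/3) = −0.75 ln(1 − 0.386667) = −0.75 ln(0.613333)
  = −0.75 × (-0.488847) = 0.366635 substitutions/site.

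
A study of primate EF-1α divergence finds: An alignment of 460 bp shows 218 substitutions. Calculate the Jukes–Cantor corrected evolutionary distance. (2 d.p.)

0.75

p = 218/460 ≈ 0.473913.
d = −(3/4) ln(1 − 4p/3) = −0.75 ln(1 − 0.631884) = −0.75 ln(0.368116)
  = −0.75 × (-0.999357) = 0.749518 substitutions/site.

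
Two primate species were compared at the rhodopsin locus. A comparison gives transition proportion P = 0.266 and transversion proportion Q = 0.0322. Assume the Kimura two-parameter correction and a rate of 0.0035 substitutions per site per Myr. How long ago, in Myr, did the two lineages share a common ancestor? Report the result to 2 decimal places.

Under the Kimura two-parameter model, d = −½ ln(1 − 2P − Q) − ¼ ln(1 − 2Q).
1 − 2P − Q = 0.4358, giving −½ ln(0.4358) = 0.415286.
1 − 2Q = 0.9356, giving −¼ ln(0.9356) = 0.016642.
d = 0.415286 + 0.016642 = 0.431928.
Under a molecular clock d = 2μt, so t = d/(2μ) = 0.431928 / (2 × 0.0035) = 61.70 Myr.

61.70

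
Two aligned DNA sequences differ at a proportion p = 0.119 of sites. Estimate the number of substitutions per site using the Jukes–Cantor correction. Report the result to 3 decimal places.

d = −(3/4) ln(1 − 4p/3) = −0.75 ln(1 − 0.158667) = −0.75 ln(0.841333)
  = −0.75 × (-0.172768) = 0.129576 substitutions/site.

0.130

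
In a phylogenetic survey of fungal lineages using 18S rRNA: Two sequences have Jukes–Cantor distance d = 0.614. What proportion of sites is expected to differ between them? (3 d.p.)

0.419

p = (3/4)(1 − e^(−4d/3)) = 0.75 × (1 − e^(-0.818667)) = 0.75 × (1 − 0.441019) = 0.419236.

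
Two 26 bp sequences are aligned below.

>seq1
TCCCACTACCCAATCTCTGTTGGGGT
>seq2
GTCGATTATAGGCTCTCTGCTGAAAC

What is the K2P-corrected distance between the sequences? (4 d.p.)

1.2011

Of 26 sites, 9 differences are transitions and 5 are transversions, so P = 9/26 ≈ 0.346154 and Q = 5/26 ≈ 0.192308.
Under the Kimura two-parameter model, d = −½ ln(1 − 2P − Q) − ¼ ln(1 − 2Q).
1 − 2P − Q = 0.115384, giving −½ ln(0.115384) = 1.079745.
1 − 2Q = 0.615384, giving −¼ ln(0.615384) = 0.121377.
d = 1.079745 + 0.121377 = 1.201122.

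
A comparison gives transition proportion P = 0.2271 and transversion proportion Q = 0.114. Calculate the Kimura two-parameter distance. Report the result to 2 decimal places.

0.48

Under the Kimura two-parameter model, d = −½ ln(1 − 2P − Q) − ¼ ln(1 − 2Q).
1 − 2P − Q = 0.4318, giving −½ ln(0.4318) = 0.419896.
1 − 2Q = 0.772, giving −¼ ln(0.772) = 0.064693.
d = 0.419896 + 0.064693 = 0.484589.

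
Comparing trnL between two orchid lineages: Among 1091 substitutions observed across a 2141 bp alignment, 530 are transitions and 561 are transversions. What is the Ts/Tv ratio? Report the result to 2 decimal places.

0.94

R = 530/561 = 0.944741… ≈ 0.94 (to 2 d.p.).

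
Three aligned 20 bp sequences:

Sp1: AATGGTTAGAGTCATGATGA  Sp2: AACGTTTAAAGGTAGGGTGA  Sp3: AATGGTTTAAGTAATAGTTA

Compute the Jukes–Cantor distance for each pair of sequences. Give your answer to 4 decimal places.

Sp1–Sp2: 7/20 sites differ → p = 0.35, d = −0.75 ln(1 − 0.466667) = 0.471457 ≈ 0.4715.
Sp1–Sp3: 6/20 sites differ → p = 0.3, d = −0.75 ln(1 − 0.4) = 0.383119 ≈ 0.3831.
Sp2–Sp3: 8/20 sites differ → p = 0.4, d = −0.75 ln(1 − 0.533333) = 0.571605 ≈ 0.5716.

d(Sp1,Sp2) = 0.4715, d(Sp1,Sp3) = 0.3831, d(Sp2,Sp3) = 0.5716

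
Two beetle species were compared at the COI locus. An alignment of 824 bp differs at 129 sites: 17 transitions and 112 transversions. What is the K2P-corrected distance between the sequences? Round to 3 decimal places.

P = 17/824 ≈ 0.020631 and Q = 112/824 ≈ 0.135922.
Under the Kimura two-parameter model, d = −½ ln(1 − 2P − Q) − ¼ ln(1 − 2Q).
1 − 2P − Q = 0.822816, giving −½ ln(0.822816) = 0.097511.
1 − 2Q = 0.728156, giving −¼ ln(0.728156) = 0.079310.
d = 0.097511 + 0.079310 = 0.176821.

0.177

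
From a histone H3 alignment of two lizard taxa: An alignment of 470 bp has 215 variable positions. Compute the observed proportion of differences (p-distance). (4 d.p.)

0.4574

p = 215/470 = 0.457446… ≈ 0.4574 (to 4 d.p.).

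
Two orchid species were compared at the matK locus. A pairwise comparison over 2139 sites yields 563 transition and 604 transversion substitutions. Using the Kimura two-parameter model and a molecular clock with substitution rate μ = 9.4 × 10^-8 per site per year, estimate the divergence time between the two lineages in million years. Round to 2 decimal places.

5.51

P = 563/2139 ≈ 0.263207 and Q = 604/2139 ≈ 0.282375.
Under the Kimura two-parameter model, d = −½ ln(1 − 2P − Q) − ¼ ln(1 − 2Q).
1 − 2P − Q = 0.191211, giving −½ ln(0.191211) = 0.827189.
1 − 2Q = 0.43525, giving −¼ ln(0.43525) = 0.207959.
d = 0.827189 + 0.207959 = 1.035148.
Under a molecular clock d = 2μt, so t = d/(2μ) = 1.035148 / (2 × 9.4 × 10^-8) = 5.51 million years.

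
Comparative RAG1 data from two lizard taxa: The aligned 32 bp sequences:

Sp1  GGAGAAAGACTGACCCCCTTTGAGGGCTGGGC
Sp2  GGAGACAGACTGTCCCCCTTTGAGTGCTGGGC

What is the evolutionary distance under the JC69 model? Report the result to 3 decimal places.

0.100

The sequences differ at 3 of 32 sites (6, 13, 25), so p = 3/32 = 0.09375.
d = −(3/4) ln(1 − 4p/3) = −0.75 ln(1 − 0.125) = −0.75 ln(0.875)
  = −0.75 × (-0.133531) = 0.100148 substitutions/site.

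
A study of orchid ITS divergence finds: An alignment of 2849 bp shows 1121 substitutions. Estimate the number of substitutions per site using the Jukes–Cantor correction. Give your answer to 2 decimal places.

p = 1121/2849 ≈ 0.393471.
d = −(3/4) ln(1 − 4p/3) = −0.75 ln(1 − 0.524628) = −0.75 ln(0.475372)
  = −0.75 × (-0.743658) = 0.557744 substitutions/site.

0.56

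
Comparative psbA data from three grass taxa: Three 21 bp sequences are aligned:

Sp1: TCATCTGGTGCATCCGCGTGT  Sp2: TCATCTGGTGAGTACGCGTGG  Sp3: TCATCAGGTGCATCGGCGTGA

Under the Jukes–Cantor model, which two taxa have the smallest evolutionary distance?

Sp1–Sp2: 4/21 differ, p = 0.190, d = 0.220.
Sp1–Sp3: 3/21 differ, p = 0.143, d = 0.158.
Sp2–Sp3: 6/21 differ, p = 0.286, d = 0.360.
The smallest distance is between Sp1 and Sp3.

Sp1 and Sp3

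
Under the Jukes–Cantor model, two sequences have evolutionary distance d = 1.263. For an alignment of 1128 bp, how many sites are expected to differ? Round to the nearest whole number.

689

Invert JC69: p = (3/4)(1 − e^(−4d/3)) = 0.75 × (1 − e^(-1.684)) = 0.75 × (1 − 0.185630) = 0.610778.
Expected differing sites = pL ≈ 0.610778 × 1128 = 688.957584 ≈ 689.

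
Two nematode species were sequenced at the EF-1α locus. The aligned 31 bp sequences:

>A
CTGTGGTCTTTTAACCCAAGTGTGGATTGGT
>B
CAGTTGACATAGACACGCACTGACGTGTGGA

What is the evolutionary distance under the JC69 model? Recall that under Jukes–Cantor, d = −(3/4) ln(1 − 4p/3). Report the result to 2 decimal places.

The sequences differ at 16 of 31 sites, so p = 16/31 ≈ 0.516129.
d = −(3/4) ln(1 − 4p/3) = −0.75 ln(1 − 0.688172) = −0.75 ln(0.311828)
  = −0.75 × (-1.165304) = 0.873978 substitutions/site.

0.87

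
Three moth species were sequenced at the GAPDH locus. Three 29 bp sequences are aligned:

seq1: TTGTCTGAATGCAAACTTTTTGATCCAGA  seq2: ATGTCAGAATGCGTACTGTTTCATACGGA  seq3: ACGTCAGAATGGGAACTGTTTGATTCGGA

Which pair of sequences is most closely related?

seq2 and seq3

seq1–seq2: 8/29 differ, p = 0.276, d = 0.344.
seq1–seq3: 8/29 differ, p = 0.276, d = 0.344.
seq2–seq3: 5/29 differ, p = 0.172, d = 0.196.
The smallest distance is between seq2 and seq3.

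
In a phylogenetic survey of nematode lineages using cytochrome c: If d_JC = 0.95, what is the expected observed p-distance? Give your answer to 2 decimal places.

p = (3/4)(1 − e^(−4d/3)) = 0.75 × (1 − e^(-1.266667)) = 0.75 × (1 − 0.281769) = 0.538673.

0.54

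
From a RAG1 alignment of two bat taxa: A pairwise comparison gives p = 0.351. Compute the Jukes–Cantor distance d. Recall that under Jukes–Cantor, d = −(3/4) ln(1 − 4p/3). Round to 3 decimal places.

0.473

d = −(3/4) ln(1 − 4p/3) = −0.75 ln(1 − 0.468) = −0.75 ln(0.532)
  = −0.75 × (-0.631112) = 0.473334 substitutions/site.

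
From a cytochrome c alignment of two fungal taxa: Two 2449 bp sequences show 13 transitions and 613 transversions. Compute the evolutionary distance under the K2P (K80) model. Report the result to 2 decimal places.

P = 13/2449 ≈ 0.005308 and Q = 613/2449 ≈ 0.250306.
Under the Kimura two-parameter model, d = −½ ln(1 − 2P − Q) − ¼ ln(1 − 2Q).
1 − 2P − Q = 0.739078, giving −½ ln(0.739078) = 0.151176.
1 − 2Q = 0.499388, giving −¼ ln(0.499388) = 0.173593.
d = 0.151176 + 0.173593 = 0.324769.

0.32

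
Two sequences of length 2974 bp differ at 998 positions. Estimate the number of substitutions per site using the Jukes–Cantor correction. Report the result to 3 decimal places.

p = 998/2974 ≈ 0.335575.
d = −(3/4) ln(1 − 4p/3) = −0.75 ln(1 − 0.447433) = −0.75 ln(0.552567)
  = −0.75 × (-0.593181) = 0.444886 substitutions/site.

0.445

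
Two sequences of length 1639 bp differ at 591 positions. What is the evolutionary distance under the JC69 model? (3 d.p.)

0.492

p = 591/1639 ≈ 0.360586.
d = −(3/4) ln(1 − 4p/3) = −0.75 ln(1 − 0.480781) = −0.75 ln(0.519219)
  = −0.75 × (-0.655430) = 0.491573 substitutions/site.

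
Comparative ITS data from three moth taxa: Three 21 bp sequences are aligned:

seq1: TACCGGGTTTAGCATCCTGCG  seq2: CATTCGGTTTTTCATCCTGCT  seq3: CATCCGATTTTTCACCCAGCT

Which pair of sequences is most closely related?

seq1–seq2: 7/21 differ, p = 0.333, d = 0.441.
seq1–seq3: 9/21 differ, p = 0.429, d = 0.635.
seq2–seq3: 4/21 differ, p = 0.190, d = 0.220.
The smallest distance is between seq2 and seq3.

seq2 and seq3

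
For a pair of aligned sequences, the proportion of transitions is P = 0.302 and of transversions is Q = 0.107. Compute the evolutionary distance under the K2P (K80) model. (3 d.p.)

Under the Kimura two-parameter model, d = −½ ln(1 − 2P − Q) − ¼ ln(1 − 2Q).
1 − 2P − Q = 0.289, giving −½ ln(0.289) = 0.620664.
1 − 2Q = 0.786, giving −¼ ln(0.786) = 0.060200.
d = 0.620664 + 0.060200 = 0.680864.

0.681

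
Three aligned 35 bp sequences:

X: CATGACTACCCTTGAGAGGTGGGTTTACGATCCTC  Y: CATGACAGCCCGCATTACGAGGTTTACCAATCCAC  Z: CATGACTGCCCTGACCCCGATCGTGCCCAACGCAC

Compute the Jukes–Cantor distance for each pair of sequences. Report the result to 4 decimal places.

d(X,Y) = 0.5716, d(X,Z) = 0.7823, d(Y,Z) = 0.5128

X–Y: 14/35 sites differ → p = 0.4, d = −0.75 ln(1 − 0.533333) = 0.571605 ≈ 0.5716.
X–Z: 17/35 sites differ → p ≈ 0.485714, d = −0.75 ln(1 − 0.647619) = 0.782282 ≈ 0.7823.
Y–Z: 13/35 sites differ → p ≈ 0.371429, d = −0.75 ln(1 − 0.495239) = 0.512753 ≈ 0.5128.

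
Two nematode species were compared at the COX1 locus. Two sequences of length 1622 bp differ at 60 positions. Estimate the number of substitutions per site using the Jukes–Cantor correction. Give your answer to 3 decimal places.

p = 60/1622 ≈ 0.036991.
d = −(3/4) ln(1 − 4p/3) = −0.75 ln(1 − 0.049321) = −0.75 ln(0.950679)
  = −0.75 × (-0.050579) = 0.037934 substitutions/site.

0.038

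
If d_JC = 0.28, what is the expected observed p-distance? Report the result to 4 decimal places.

0.2337

p = (3/4)(1 − e^(−4d/3)) = 0.75 × (1 − e^(-0.373333)) = 0.75 × (1 − 0.688436) = 0.233673.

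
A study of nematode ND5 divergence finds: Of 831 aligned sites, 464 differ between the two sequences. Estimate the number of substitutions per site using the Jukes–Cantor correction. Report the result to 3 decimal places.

p = 464/831 ≈ 0.558363.
d = −(3/4) ln(1 − 4p/3) = −0.75 ln(1 − 0.744484) = −0.75 ln(0.255516)
  = −0.75 × (-1.364470) = 1.023353 substitutions/site.

1.023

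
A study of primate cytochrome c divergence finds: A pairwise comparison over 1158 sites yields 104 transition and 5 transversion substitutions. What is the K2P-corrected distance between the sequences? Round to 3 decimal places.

0.104

P = 104/1158 ≈ 0.08981 and Q = 5/1158 ≈ 0.004318.
Under the Kimura two-parameter model, d = −½ ln(1 − 2P − Q) − ¼ ln(1 − 2Q).
1 − 2P − Q = 0.816062, giving −½ ln(0.816062) = 0.101632.
1 − 2Q = 0.991364, giving −¼ ln(0.991364) = 0.002168.
d = 0.101632 + 0.002168 = 0.103800.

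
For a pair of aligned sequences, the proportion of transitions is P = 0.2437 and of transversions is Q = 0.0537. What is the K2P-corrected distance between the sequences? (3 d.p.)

0.418

Under the Kimura two-parameter model, d = −½ ln(1 − 2P − Q) − ¼ ln(1 − 2Q).
1 − 2P − Q = 0.4589, giving −½ ln(0.4589) = 0.389461.
1 − 2Q = 0.8926, giving −¼ ln(0.8926) = 0.028404.
d = 0.389461 + 0.028404 = 0.417865.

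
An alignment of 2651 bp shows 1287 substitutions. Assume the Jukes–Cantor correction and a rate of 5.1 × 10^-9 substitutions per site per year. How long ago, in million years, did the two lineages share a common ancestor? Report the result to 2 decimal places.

p = 1287/2651 ≈ 0.485477.
d = −(3/4) ln(1 − 4p/3) = −0.75 ln(1 − 0.647303) = −0.75 ln(0.352697)
  = −0.75 × (-1.042146) = 0.781610 substitutions/site.
Under a molecular clock d = 2μt, so t = d/(2μ) = 0.781610 / (2 × 5.1 × 10^-9) = 76.63 million years.

76.63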